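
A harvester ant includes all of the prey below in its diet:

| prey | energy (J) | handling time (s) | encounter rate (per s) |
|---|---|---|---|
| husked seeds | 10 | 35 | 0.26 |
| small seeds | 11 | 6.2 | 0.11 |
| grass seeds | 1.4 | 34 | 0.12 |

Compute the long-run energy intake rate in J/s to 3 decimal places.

0.268 J/s

R = (0.26×10 + 0.11×11 + 0.12×1.4) / (1 + 0.26×35 + 0.11×6.2 + 0.12×34) = 3.978/14.86 = 0.2677 J/s.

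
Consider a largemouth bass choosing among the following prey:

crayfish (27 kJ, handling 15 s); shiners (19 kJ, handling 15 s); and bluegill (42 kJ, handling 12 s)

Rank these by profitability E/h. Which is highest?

Profitability E/h (kJ/s): crayfish = 27/15 = 1.8, shiners = 19/15 = 1.27, bluegill = 42/12 = 3.5.
Ranked: bluegill > crayfish > shiners.

bluegill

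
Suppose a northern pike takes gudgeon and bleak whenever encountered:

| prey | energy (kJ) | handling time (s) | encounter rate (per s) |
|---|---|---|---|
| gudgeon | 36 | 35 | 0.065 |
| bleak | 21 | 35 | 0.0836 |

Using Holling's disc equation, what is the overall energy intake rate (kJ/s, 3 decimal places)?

0.660 kJ/s

R = (0.065×36 + 0.0836×21) / (1 + 0.065×35 + 0.0836×35) = 4.096/6.201 = 0.6605 kJ/s.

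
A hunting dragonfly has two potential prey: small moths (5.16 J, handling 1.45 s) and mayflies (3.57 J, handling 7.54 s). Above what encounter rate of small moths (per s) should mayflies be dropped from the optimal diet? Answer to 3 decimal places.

0.106 per s

Drop mayflies once their profitability E₂/h₂ falls below the rate achievable on small moths alone: E₂/h₂ = λE₁/(1 + λh₁).
Solve for λ: λE₁h₂ = E₂(1 + λh₁) → λ(E₁h₂ − E₂h₁) = E₂ → λ = E₂/(E₁h₂ − E₂h₁).
λ = 3.57/(5.16×7.54 − 3.57×1.45) = 3.57/33.73 = 0.1058 per s.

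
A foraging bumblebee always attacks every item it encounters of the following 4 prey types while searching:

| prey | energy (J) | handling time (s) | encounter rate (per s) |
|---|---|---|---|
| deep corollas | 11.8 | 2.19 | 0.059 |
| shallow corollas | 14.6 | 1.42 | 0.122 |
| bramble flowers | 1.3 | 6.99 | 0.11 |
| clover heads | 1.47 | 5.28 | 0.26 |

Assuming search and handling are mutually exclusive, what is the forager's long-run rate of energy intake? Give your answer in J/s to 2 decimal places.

R = Σλ_iE_i / (1 + Σλ_ih_i)
Numerator: 0.059×11.8 + 0.122×14.6 + 0.11×1.3 + 0.26×1.47 = 3.003
Denominator: 1 + 0.059×2.19 + 0.122×1.42 + 0.11×6.99 + 0.26×5.28 = 3.444
R = 3.003/3.444 = 0.8718 J/s

0.87 J/s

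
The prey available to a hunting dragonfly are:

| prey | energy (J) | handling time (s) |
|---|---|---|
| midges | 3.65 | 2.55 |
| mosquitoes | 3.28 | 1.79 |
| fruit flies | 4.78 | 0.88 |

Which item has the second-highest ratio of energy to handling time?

mosquitoes

In descending order of E/h:
fruit flies: 4.78/0.88 = 5.43 J/s
mosquitoes: 3.28/1.79 = 1.83 J/s
midges: 3.65/2.55 = 1.43 J/s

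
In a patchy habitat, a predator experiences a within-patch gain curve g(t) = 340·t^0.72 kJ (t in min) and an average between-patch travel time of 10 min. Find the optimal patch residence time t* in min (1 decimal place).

By the marginal value theorem, leave when the instantaneous gain rate g'(t) equals the habitat-wide average g(t)/(T + t).
g'(t) = 0.72·340·t^-0.28. Setting 0.72·340·t^-0.28 = 340·t^0.72/(10+t) gives 0.72(10+t) = t, so 0.28·t = 0.72×10.
t* = 0.72×10/0.28 = 25.71 min.

25.7 min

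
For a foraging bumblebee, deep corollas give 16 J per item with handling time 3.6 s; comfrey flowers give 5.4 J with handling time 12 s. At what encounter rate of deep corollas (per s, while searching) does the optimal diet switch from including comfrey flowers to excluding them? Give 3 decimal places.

Drop comfrey flowers once their profitability E₂/h₂ falls below the rate achievable on deep corollas alone: E₂/h₂ = λE₁/(1 + λh₁).
Solve for λ: λE₁h₂ = E₂(1 + λh₁) → λ(E₁h₂ − E₂h₁) = E₂ → λ = E₂/(E₁h₂ − E₂h₁).
λ = 5.4/(16×12 − 5.4×3.6) = 5.4/172.6 = 0.03129 per s.

0.031 per s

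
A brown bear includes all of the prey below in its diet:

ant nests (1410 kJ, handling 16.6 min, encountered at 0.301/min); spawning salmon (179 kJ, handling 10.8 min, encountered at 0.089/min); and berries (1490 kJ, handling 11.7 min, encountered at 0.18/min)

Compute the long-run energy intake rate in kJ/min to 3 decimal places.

78.173 kJ/min

R = Σλ_iE_i / (1 + Σλ_ih_i)
Numerator: 0.301×1410 + 0.089×179 + 0.18×1490 = 708.5
Denominator: 1 + 0.301×16.6 + 0.089×10.8 + 0.18×11.7 = 9.064
R = 708.5/9.064 = 78.17 kJ/min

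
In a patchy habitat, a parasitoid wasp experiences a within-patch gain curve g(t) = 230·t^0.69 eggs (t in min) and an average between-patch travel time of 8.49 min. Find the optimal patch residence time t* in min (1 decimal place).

By the marginal value theorem, leave when the instantaneous gain rate g'(t) equals the habitat-wide average g(t)/(T + t).
g'(t) = 0.69·230·t^-0.31. Setting 0.69·230·t^-0.31 = 230·t^0.69/(8.49+t) gives 0.69(8.49+t) = t, so 0.31·t = 0.69×8.49.
t* = 0.69×8.49/0.31 = 18.9 min.

18.9 min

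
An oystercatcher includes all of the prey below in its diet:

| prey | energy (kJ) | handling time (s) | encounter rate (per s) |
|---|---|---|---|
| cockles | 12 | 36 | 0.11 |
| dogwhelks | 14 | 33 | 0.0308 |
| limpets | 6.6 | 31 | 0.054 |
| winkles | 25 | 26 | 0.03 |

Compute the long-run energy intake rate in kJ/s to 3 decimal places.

R = Σλ_iE_i / (1 + Σλ_ih_i)
Numerator: 0.11×12 + 0.0308×14 + 0.054×6.6 + 0.03×25 = 2.858
Denominator: 1 + 0.11×36 + 0.0308×33 + 0.054×31 + 0.03×26 = 8.43
R = 2.858/8.43 = 0.339 kJ/s

0.339 kJ/s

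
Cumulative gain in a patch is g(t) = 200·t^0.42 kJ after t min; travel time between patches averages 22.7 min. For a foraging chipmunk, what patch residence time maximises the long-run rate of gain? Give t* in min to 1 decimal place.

By the marginal value theorem, leave when the instantaneous gain rate g'(t) equals the habitat-wide average g(t)/(T + t).
g'(t) = 0.42·200·t^-0.58. Setting 0.42·200·t^-0.58 = 200·t^0.42/(22.7+t) gives 0.42(22.7+t) = t, so 0.58·t = 0.42×22.7.
t* = 0.42×22.7/0.58 = 16.44 min.

16.4 min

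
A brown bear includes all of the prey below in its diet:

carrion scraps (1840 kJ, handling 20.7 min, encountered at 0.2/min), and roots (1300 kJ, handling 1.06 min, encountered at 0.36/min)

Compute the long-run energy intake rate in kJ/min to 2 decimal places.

R = (0.2×1840 + 0.36×1300) / (1 + 0.2×20.7 + 0.36×1.06) = 836/5.522 = 151.4 kJ/min.

151.41 kJ/min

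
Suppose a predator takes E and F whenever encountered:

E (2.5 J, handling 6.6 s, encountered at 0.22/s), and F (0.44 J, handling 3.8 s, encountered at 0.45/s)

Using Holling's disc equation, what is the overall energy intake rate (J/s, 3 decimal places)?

R = Σλ_iE_i / (1 + Σλ_ih_i)
Numerator: 0.22×2.5 + 0.45×0.44 = 0.748
Denominator: 1 + 0.22×6.6 + 0.45×3.8 = 4.162
R = 0.748/4.162 = 0.1797 J/s

0.180 J/s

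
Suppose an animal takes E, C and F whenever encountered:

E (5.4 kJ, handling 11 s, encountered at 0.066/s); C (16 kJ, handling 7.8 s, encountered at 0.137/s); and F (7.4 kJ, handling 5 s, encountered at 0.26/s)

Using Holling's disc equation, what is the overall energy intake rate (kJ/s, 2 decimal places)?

1.09 kJ/s

R = Σλ_iE_i / (1 + Σλ_ih_i)
Numerator: 0.066×5.4 + 0.137×16 + 0.26×7.4 = 4.472
Denominator: 1 + 0.066×11 + 0.137×7.8 + 0.26×5 = 4.095
R = 4.472/4.095 = 1.092 kJ/s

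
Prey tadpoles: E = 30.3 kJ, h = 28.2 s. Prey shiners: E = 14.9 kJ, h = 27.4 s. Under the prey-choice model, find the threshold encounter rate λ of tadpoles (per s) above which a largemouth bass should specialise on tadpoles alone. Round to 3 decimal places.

Drop shiners once their profitability E₂/h₂ falls below the rate achievable on tadpoles alone: E₂/h₂ = λE₁/(1 + λh₁).
Solve for λ: λE₁h₂ = E₂(1 + λh₁) → λ(E₁h₂ − E₂h₁) = E₂ → λ = E₂/(E₁h₂ − E₂h₁).
λ = 14.9/(30.3×27.4 − 14.9×28.2) = 14.9/410 = 0.03634 per s.

0.036 per s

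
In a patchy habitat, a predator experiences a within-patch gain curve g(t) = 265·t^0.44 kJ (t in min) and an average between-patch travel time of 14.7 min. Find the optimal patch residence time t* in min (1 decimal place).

11.5 min

Optimal t* satisfies g'(t*) = g(t*)/(T + t*).
g'(t) = 0.44·265·t^-0.56. Setting 0.44·265·t^-0.56 = 265·t^0.44/(14.7+t) gives 0.44(14.7+t) = t, so 0.56·t = 0.44×14.7.
t* = 0.44×14.7/0.56 = 11.55 min.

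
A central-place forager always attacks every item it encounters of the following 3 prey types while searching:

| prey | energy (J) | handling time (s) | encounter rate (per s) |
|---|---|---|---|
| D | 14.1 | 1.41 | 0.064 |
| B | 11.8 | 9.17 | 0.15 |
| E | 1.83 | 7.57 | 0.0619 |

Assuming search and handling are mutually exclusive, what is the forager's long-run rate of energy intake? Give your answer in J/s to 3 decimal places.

R = (0.064×14.1 + 0.15×11.8 + 0.0619×1.83) / (1 + 0.064×1.41 + 0.15×9.17 + 0.0619×7.57) = 2.786/2.934 = 0.9493 J/s.

0.949 J/s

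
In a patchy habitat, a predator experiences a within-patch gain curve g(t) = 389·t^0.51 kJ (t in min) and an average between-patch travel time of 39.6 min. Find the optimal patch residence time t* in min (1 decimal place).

Optimal t* satisfies g'(t*) = g(t*)/(T + t*).
g'(t) = 0.51·389·t^-0.49. Setting 0.51·389·t^-0.49 = 389·t^0.51/(39.6+t) gives 0.51(39.6+t) = t, so 0.49·t = 0.51×39.6.
t* = 0.51×39.6/0.49 = 41.22 min.

41.2 min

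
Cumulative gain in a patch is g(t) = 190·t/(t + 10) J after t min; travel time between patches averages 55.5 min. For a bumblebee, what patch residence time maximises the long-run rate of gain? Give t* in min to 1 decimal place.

23.6 min

Maximise g(t)/(T+t): set derivative to zero → g'(t)(T+t) = g(t).
g'(t) = 190·10/(t + 10)². Setting 190·10/(t+10)² = 190t/[(t+10)(55.5+t)] gives 10(55.5+t) = t(t+10), so t² = 10×55.5 = 555.
t* = √555 = 23.56 min.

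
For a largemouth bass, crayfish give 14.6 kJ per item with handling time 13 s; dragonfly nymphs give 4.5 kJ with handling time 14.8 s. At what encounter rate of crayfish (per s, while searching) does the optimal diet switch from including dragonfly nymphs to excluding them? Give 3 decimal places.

0.029 per s

Drop dragonfly nymphs once their profitability E₂/h₂ falls below the rate achievable on crayfish alone: E₂/h₂ = λE₁/(1 + λh₁).
Solve for λ: λE₁h₂ = E₂(1 + λh₁) → λ(E₁h₂ − E₂h₁) = E₂ → λ = E₂/(E₁h₂ − E₂h₁).
λ = 4.5/(14.6×14.8 − 4.5×13) = 4.5/157.6 = 0.02856 per s.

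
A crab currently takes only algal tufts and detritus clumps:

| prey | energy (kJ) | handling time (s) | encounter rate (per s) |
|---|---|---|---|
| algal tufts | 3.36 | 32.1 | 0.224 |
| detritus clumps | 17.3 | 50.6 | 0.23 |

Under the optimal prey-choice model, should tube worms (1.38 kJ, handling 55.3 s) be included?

No

Intake rate on the current diet: R = (0.224×3.36 + 0.23×17.3) / (1 + 0.224×32.1 + 0.23×50.6) = 4.732/19.83 = 0.2386 kJ/s.
tube worms: E/h = 1.38/55.3 = 0.02495 kJ/s.
0.02495 < 0.2386, so adding tube worms would lower the average — exclude it.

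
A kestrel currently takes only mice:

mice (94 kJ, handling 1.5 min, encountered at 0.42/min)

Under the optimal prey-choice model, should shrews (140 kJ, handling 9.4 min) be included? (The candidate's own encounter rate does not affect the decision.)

No

Intake rate on the current diet: R = (0.42×94) / (1 + 0.42×1.5) = 39.48/1.63 = 24.22 kJ/min.
shrews: E/h = 140/9.4 = 14.89 kJ/min.
14.89 < 24.22, so adding shrews would lower the average — exclude it.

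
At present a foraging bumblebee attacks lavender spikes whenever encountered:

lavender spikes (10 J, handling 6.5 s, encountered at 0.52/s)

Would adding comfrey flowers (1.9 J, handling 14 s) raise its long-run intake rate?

On lavender spikes alone, R = ΣλE/(1+Σλh) = 5.2/4.38 = 1.187 J/s.
comfrey flowers: E/h = 1.9/14 = 0.1357 J/s.
0.1357 < 1.187, so adding comfrey flowers would lower the average — exclude it.

No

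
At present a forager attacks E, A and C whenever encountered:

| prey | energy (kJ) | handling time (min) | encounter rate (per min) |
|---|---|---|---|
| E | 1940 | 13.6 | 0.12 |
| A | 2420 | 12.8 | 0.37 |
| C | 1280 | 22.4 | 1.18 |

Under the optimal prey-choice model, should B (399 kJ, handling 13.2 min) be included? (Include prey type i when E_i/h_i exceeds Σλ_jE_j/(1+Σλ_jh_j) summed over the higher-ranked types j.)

Current rate: (0.12×1940 + 0.37×2420 + 1.18×1280)/(1 + 0.12×13.6 + 0.37×12.8 + 1.18×22.4) = 78.07 kJ/min.
Profitability of B: 399/13.2 = 30.23 kJ/min.
Since 30.23 < R, time spent handling B is better spent searching.

No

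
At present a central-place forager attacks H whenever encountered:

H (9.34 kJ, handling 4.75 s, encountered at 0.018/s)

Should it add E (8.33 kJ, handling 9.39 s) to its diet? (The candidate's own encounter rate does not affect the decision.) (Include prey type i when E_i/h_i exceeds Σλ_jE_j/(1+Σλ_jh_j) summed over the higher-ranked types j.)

Yes

On H alone, R = ΣλE/(1+Σλh) = 0.1681/1.085 = 0.1549 kJ/s.
E: E/h = 8.33/9.39 = 0.8871 kJ/s.
Since 0.8871 > R, including E increases the long-run rate.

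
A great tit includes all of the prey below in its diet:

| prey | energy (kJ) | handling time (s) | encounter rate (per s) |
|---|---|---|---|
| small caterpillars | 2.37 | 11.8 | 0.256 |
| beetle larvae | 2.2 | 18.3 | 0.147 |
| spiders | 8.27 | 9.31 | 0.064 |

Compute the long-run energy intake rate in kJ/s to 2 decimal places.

R = (0.256×2.37 + 0.147×2.2 + 0.064×8.27) / (1 + 0.256×11.8 + 0.147×18.3 + 0.064×9.31) = 1.459/7.307 = 0.1997 kJ/s.

0.20 kJ/s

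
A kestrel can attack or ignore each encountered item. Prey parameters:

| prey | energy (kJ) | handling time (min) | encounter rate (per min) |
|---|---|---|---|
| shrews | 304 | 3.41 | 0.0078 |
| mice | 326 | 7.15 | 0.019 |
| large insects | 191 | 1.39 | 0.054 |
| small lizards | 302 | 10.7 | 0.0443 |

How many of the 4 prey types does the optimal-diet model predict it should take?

Profitabilities (E/h, kJ/min): large insects 137, shrews 89.1, mice 45.6, small lizards 28.2. Add prey in this order while the next type's profitability exceeds the intake rate on those already taken.
Rate on top 1: 9.594. shrews: 89.1 > 9.594 → include.
Rate on top 2: 11.51. mice: 45.6 > 11.51 → include.
Rate on top 3: 15.26. small lizards: 28.2 > 15.26 → include.
Optimal diet: large insects, shrews, mice, small lizards — 4 of 4 types.

4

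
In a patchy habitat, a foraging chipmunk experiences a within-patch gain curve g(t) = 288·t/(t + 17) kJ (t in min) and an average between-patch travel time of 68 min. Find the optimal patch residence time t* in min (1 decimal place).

34.0 min

By the marginal value theorem, leave when the instantaneous gain rate g'(t) equals the habitat-wide average g(t)/(T + t).
g'(t) = 288·17/(t + 17)². Setting 288·17/(t+17)² = 288t/[(t+17)(68+t)] gives 17(68+t) = t(t+17), so t² = 17×68 = 1156.
t* = √1156 = 34 min.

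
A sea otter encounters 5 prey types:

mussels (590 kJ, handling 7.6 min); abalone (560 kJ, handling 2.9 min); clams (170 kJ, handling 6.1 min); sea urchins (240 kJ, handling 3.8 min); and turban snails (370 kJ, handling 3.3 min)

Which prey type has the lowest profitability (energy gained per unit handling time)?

clams

Profitability E/h (kJ/min): mussels = 590/7.6 = 77.6, abalone = 560/2.9 = 193, clams = 170/6.1 = 27.9, sea urchins = 240/3.8 = 63.2, turban snails = 370/3.3 = 112.
Ranked: abalone > turban snails > mussels > sea urchins > clams.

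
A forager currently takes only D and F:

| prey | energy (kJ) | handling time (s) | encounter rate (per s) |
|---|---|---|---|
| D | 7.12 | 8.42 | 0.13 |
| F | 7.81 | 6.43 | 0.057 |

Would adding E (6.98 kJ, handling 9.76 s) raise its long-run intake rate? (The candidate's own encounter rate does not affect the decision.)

Yes

Current rate: (0.13×7.12 + 0.057×7.81)/(1 + 0.13×8.42 + 0.057×6.43) = 0.557 kJ/s.
Profitability of E: 6.98/9.76 = 0.7152 kJ/s.
Since 0.7152 > R, including E increases the long-run rate.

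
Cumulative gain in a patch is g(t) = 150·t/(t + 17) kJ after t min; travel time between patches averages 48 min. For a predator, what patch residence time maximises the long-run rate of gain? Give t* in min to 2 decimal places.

28.57 min

Optimal t* satisfies g'(t*) = g(t*)/(T + t*).
g'(t) = 150·17/(t + 17)². Setting 150·17/(t+17)² = 150t/[(t+17)(48+t)] gives 17(48+t) = t(t+17), so t² = 17×48 = 816.
t* = √816 = 28.57 min.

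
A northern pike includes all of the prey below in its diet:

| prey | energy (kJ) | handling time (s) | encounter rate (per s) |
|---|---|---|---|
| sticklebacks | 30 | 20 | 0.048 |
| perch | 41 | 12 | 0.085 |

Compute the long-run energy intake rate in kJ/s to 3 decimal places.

R = Σλ_iE_i / (1 + Σλ_ih_i)
Numerator: 0.048×30 + 0.085×41 = 4.925
Denominator: 1 + 0.048×20 + 0.085×12 = 2.98
R = 4.925/2.98 = 1.653 kJ/s

1.653 kJ/s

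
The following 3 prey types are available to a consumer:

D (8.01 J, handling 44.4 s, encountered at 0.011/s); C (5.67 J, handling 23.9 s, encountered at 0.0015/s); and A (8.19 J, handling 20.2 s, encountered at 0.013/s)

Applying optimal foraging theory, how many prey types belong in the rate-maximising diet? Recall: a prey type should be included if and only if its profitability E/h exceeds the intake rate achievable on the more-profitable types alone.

Profitabilities (E/h, J/s): A 0.405, C 0.237, D 0.18. Add prey in this order while the next type's profitability exceeds the intake rate on those already taken.
Rate on top 1: 0.08433. C: 0.237 > 0.08433 → include.
Rate on top 2: 0.08855. D: 0.18 > 0.08855 → include.
Optimal diet: A, C, D — 3 of 3 types.

3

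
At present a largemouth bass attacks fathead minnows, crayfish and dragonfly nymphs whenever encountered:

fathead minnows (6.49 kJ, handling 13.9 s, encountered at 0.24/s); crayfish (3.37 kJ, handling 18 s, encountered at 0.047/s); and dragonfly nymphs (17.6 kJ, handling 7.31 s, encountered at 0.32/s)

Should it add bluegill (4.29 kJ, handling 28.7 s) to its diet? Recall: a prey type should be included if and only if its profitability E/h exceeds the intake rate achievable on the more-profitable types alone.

Current rate: (0.24×6.49 + 0.047×3.37 + 0.32×17.6)/(1 + 0.24×13.9 + 0.047×18 + 0.32×7.31) = 0.977 kJ/s.
bluegill: E/h = 4.29/28.7 = 0.1495 kJ/s.
Since 0.1495 < R, time spent handling bluegill is better spent searching.

No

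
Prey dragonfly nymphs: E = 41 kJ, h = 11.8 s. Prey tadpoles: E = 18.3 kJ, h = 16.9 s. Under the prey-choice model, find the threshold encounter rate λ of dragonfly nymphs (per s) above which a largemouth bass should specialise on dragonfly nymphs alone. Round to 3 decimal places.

0.038 per s

Drop tadpoles once their profitability E₂/h₂ falls below the rate achievable on dragonfly nymphs alone: E₂/h₂ = λE₁/(1 + λh₁).
Solve for λ: λE₁h₂ = E₂(1 + λh₁) → λ(E₁h₂ − E₂h₁) = E₂ → λ = E₂/(E₁h₂ − E₂h₁).
λ = 18.3/(41×16.9 − 18.3×11.8) = 18.3/477 = 0.03837 per s.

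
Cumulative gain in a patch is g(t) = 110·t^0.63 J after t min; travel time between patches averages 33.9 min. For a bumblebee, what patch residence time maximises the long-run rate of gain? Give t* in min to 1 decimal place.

Optimal t* satisfies g'(t*) = g(t*)/(T + t*).
g'(t) = 0.63·110·t^-0.37. Setting 0.63·110·t^-0.37 = 110·t^0.63/(33.9+t) gives 0.63(33.9+t) = t, so 0.37·t = 0.63×33.9.
t* = 0.63×33.9/0.37 = 57.72 min.

57.7 min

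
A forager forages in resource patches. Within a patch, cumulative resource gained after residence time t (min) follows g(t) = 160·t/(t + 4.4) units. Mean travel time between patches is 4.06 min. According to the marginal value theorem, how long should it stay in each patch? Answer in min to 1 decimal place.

4.2 min

Optimal t* satisfies g'(t*) = g(t*)/(T + t*).
g'(t) = 160·4.4/(t + 4.4)². Setting 160·4.4/(t+4.4)² = 160t/[(t+4.4)(4.06+t)] gives 4.4(4.06+t) = t(t+4.4), so t² = 4.4×4.06 = 17.86.
t* = √17.86 = 4.227 min.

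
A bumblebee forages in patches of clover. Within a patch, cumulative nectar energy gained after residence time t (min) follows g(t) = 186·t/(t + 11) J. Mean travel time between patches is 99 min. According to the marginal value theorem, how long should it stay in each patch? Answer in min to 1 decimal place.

33.0 min

Optimal t* satisfies g'(t*) = g(t*)/(T + t*).
g'(t) = 186·11/(t + 11)². Setting 186·11/(t+11)² = 186t/[(t+11)(99+t)] gives 11(99+t) = t(t+11), so t² = 11×99 = 1089.
t* = √1089 = 33 min.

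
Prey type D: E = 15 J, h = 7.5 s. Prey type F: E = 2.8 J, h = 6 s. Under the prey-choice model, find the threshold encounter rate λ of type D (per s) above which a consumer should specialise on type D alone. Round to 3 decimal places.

0.041 per s

Drop type F once their profitability E₂/h₂ falls below the rate achievable on type D alone: E₂/h₂ = λE₁/(1 + λh₁).
Solve for λ: λE₁h₂ = E₂(1 + λh₁) → λ(E₁h₂ − E₂h₁) = E₂ → λ = E₂/(E₁h₂ − E₂h₁).
λ = 2.8/(15×6 − 2.8×7.5) = 2.8/69 = 0.04058 per s.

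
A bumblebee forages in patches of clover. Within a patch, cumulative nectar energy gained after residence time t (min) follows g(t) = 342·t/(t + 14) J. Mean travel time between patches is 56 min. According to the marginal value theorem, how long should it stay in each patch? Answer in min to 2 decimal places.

28.00 min

Optimal t* satisfies g'(t*) = g(t*)/(T + t*).
g'(t) = 342·14/(t + 14)². Setting 342·14/(t+14)² = 342t/[(t+14)(56+t)] gives 14(56+t) = t(t+14), so t² = 14×56 = 784.
t* = √784 = 28 min.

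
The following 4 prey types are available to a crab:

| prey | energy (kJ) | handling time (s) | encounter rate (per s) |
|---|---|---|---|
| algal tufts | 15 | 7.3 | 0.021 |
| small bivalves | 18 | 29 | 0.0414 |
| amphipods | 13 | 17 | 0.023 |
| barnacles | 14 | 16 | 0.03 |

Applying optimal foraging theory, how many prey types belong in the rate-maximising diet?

Profitabilities (E/h, kJ/s): algal tufts 2.05, barnacles 0.875, amphipods 0.765, small bivalves 0.621. Add prey in this order while the next type's profitability exceeds the intake rate on those already taken.
Rate on top 1: 0.2731. barnacles: 0.875 > 0.2731 → include.
Rate on top 2: 0.45. amphipods: 0.765 > 0.45 → include.
Rate on top 3: 0.5108. small bivalves: 0.621 > 0.5108 → include.
Optimal diet: algal tufts, barnacles, amphipods, small bivalves — 4 of 4 types.

4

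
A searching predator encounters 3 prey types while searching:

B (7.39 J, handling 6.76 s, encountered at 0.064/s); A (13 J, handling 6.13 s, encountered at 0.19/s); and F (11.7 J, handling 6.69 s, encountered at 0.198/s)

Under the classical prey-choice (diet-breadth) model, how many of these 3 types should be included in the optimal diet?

2

Rank by E/h (J/s): A 2.12, F 1.75, B 1.09. Include each in turn until the next type's E/h falls below the running intake rate.
Rate on top 1: 1.141. F: 1.75 > 1.141 → include.
Rate on top 2: 1.372. B: 1.09 < 1.372 → exclude; stop.
Optimal diet: A, F — 2 of 3 types.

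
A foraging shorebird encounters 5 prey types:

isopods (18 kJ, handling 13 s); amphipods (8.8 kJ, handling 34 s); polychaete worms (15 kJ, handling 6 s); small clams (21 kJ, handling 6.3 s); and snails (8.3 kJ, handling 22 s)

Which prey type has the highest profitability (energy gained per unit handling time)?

small clams

Profitability E/h (kJ/s): isopods = 18/13 = 1.38, amphipods = 8.8/34 = 0.259, polychaete worms = 15/6 = 2.5, small clams = 21/6.3 = 3.33, snails = 8.3/22 = 0.377.
Ranked: small clams > polychaete worms > isopods > snails > amphipods.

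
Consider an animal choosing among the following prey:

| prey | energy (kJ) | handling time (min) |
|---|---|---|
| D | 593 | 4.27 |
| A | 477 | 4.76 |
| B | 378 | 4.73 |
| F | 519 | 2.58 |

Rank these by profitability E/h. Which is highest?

Profitability E/h (kJ/min): D = 593/4.27 = 139, A = 477/4.76 = 100, B = 378/4.73 = 79.9, F = 519/2.58 = 201.
Ranked: F > D > A > B.

F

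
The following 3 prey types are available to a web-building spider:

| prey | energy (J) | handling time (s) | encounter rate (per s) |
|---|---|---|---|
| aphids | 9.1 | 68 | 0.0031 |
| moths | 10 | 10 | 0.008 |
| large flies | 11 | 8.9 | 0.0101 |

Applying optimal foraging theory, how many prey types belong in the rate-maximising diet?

2

E/h in descending order: large flies 1.24, moths 1, aphids 0.134 J/s. The optimal diet is the largest prefix of this list for which every included type satisfies E_i/h_i > R on the types above it.
Rate on top 1: 0.1019. moths: 1 > 0.1019 → include.
Rate on top 2: 0.1633. aphids: 0.134 < 0.1633 → exclude; stop.
Optimal diet: large flies, moths — 2 of 3 types.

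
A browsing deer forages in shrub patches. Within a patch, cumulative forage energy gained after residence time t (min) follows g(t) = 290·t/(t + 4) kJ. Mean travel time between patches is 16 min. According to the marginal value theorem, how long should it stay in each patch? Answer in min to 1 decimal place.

Maximise g(t)/(T+t): set derivative to zero → g'(t)(T+t) = g(t).
g'(t) = 290·4/(t + 4)². Setting 290·4/(t+4)² = 290t/[(t+4)(16+t)] gives 4(16+t) = t(t+4), so t² = 4×16 = 64.
t* = √64 = 8 min.

8.0 min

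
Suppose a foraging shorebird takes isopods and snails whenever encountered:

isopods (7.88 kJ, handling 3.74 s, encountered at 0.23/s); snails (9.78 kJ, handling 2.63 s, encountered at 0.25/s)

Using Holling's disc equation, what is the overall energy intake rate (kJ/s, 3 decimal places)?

Energy encountered per unit search time: 0.23×7.88 + 0.25×9.78 = 4.257 kJ/s.
Handling time per unit search time: 0.23×3.74 + 0.25×2.63 = 1.518.
Rate = 4.257/(1 + 1.518) = 1.691 kJ/s.

1.691 kJ/s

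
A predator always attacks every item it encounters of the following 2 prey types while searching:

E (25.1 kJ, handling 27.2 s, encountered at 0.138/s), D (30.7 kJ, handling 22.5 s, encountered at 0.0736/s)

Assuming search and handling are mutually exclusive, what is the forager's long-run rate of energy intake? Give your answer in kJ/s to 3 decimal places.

Energy encountered per unit search time: 0.138×25.1 + 0.0736×30.7 = 5.723 kJ/s.
Handling time per unit search time: 0.138×27.2 + 0.0736×22.5 = 5.41.
Rate = 5.723/(1 + 5.41) = 0.8929 kJ/s.

0.893 kJ/s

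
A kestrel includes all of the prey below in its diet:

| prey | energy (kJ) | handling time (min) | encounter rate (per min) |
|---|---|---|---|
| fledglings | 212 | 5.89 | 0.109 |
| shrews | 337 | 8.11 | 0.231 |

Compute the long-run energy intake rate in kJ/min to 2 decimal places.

Energy encountered per unit search time: 0.109×212 + 0.231×337 = 101 kJ/min.
Handling time per unit search time: 0.109×5.89 + 0.231×8.11 = 2.515.
Rate = 101/(1 + 2.515) = 28.72 kJ/min.

28.72 kJ/min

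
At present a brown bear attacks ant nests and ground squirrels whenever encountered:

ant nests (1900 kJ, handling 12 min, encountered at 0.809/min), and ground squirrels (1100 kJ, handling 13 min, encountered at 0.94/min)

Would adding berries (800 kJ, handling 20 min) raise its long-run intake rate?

No

Intake rate on the current diet: R = (0.809×1900 + 0.94×1100) / (1 + 0.809×12 + 0.94×13) = 2571/22.93 = 112.1 kJ/min.
Profitability of berries: 800/20 = 40 kJ/min.
40 < 112.1, so adding berries would lower the average — exclude it.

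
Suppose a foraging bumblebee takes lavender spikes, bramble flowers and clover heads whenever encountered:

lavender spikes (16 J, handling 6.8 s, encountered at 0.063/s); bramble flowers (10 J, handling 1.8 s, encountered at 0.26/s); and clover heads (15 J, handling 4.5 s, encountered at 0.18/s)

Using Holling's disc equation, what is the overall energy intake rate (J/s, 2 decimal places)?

2.33 J/s

Energy encountered per unit search time: 0.063×16 + 0.26×10 + 0.18×15 = 6.308 J/s.
Handling time per unit search time: 0.063×6.8 + 0.26×1.8 + 0.18×4.5 = 1.706.
Rate = 6.308/(1 + 1.706) = 2.331 J/s.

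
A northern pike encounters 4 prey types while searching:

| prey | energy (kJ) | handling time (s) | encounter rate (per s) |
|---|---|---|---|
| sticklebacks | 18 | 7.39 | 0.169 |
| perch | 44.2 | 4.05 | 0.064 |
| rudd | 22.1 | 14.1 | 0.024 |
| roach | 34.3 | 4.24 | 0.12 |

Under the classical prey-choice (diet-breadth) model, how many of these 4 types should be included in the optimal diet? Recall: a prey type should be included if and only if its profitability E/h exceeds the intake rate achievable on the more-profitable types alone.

E/h in descending order: perch 10.9, roach 8.09, sticklebacks 2.44, rudd 1.57 kJ/s. The optimal diet is the largest prefix of this list for which every included type satisfies E_i/h_i > R on the types above it.
Rate on top 1: 2.247. roach: 8.09 > 2.247 → include.
Rate on top 2: 3.928. sticklebacks: 2.44 < 3.928 → exclude; stop.
Optimal diet: perch, roach — 2 of 4 types.

2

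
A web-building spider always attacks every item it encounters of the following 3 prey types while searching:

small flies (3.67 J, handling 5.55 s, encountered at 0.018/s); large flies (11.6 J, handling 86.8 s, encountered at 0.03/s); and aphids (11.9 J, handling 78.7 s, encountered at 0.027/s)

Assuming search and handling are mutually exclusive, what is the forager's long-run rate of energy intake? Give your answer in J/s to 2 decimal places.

R = Σλ_iE_i / (1 + Σλ_ih_i)
Numerator: 0.018×3.67 + 0.03×11.6 + 0.027×11.9 = 0.7354
Denominator: 1 + 0.018×5.55 + 0.03×86.8 + 0.027×78.7 = 5.829
R = 0.7354/5.829 = 0.1262 J/s

0.13 J/s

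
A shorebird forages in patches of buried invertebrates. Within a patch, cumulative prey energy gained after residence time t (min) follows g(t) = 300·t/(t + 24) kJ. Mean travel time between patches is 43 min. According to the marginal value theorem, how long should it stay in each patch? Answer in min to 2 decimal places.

32.12 min

Optimal t* satisfies g'(t*) = g(t*)/(T + t*).
g'(t) = 300·24/(t + 24)². Setting 300·24/(t+24)² = 300t/[(t+24)(43+t)] gives 24(43+t) = t(t+24), so t² = 24×43 = 1032.
t* = √1032 = 32.12 min.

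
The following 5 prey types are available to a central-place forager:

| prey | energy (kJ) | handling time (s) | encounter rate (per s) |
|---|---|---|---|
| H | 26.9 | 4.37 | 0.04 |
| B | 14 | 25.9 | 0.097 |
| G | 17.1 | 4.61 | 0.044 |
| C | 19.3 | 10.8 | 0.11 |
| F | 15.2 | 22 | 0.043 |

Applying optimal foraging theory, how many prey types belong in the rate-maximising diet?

Profitabilities (E/h, kJ/s): H 6.16, G 3.71, C 1.79, F 0.691, B 0.541. Add prey in this order while the next type's profitability exceeds the intake rate on those already taken.
Rate on top 1: 0.9159. G: 3.71 > 0.9159 → include.
Rate on top 2: 1.327. C: 1.79 > 1.327 → include.
Rate on top 3: 1.54. F: 0.691 < 1.54 → exclude; stop.
Optimal diet: H, G, C — 3 of 5 types.

3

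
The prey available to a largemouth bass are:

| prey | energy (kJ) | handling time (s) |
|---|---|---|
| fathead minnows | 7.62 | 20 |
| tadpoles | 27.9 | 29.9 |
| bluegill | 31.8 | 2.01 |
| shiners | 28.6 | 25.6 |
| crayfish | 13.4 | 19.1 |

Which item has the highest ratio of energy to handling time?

bluegill

Profitability E/h (kJ/s): fathead minnows = 7.62/20 = 0.381, tadpoles = 27.9/29.9 = 0.933, bluegill = 31.8/2.01 = 15.8, shiners = 28.6/25.6 = 1.12, crayfish = 13.4/19.1 = 0.702.
Ranked: bluegill > shiners > tadpoles > crayfish > fathead minnows.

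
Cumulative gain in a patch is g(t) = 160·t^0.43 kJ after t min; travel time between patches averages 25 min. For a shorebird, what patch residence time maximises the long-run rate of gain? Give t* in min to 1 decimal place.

By the marginal value theorem, leave when the instantaneous gain rate g'(t) equals the habitat-wide average g(t)/(T + t).
g'(t) = 0.43·160·t^-0.57. Setting 0.43·160·t^-0.57 = 160·t^0.43/(25+t) gives 0.43(25+t) = t, so 0.57·t = 0.43×25.
t* = 0.43×25/0.57 = 18.86 min.

18.9 min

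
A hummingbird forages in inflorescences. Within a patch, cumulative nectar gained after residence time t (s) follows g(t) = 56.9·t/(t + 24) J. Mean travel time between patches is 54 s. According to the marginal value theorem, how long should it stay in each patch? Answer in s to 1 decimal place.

By the marginal value theorem, leave when the instantaneous gain rate g'(t) equals the habitat-wide average g(t)/(T + t).
g'(t) = 56.9·24/(t + 24)². Setting 56.9·24/(t+24)² = 56.9t/[(t+24)(54+t)] gives 24(54+t) = t(t+24), so t² = 24×54 = 1296.
t* = √1296 = 36 s.

36.0 s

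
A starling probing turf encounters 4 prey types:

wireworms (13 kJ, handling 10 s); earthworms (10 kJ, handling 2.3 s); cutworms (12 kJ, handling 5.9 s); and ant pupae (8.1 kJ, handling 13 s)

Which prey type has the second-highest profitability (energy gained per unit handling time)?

cutworms

In descending order of E/h:
earthworms: 10/2.3 = 4.35 kJ/s
cutworms: 12/5.9 = 2.03 kJ/s
wireworms: 13/10 = 1.3 kJ/s
ant pupae: 8.1/13 = 0.623 kJ/s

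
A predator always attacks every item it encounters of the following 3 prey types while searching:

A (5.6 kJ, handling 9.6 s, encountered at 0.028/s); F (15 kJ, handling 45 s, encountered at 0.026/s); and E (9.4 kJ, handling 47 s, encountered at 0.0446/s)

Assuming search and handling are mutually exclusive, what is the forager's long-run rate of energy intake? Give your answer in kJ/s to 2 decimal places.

R = (0.028×5.6 + 0.026×15 + 0.0446×9.4) / (1 + 0.028×9.6 + 0.026×45 + 0.0446×47) = 0.966/4.535 = 0.213 kJ/s.

0.21 kJ/s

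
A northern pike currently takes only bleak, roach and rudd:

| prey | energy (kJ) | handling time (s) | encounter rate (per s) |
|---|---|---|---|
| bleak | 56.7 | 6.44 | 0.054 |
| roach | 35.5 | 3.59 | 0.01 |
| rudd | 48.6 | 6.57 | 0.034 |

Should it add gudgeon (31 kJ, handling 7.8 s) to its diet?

Yes

On bleak, roach and rudd alone, R = ΣλE/(1+Σλh) = 5.069/1.607 = 3.154 kJ/s.
gudgeon: E/h = 31/7.8 = 3.974 kJ/s.
Since 3.974 > R, including gudgeon increases the long-run rate.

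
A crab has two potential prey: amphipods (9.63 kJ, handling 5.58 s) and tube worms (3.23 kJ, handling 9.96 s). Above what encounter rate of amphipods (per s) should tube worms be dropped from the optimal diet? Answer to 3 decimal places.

The zero-one rule: include tube worms iff E₂/h₂ > λE₁/(1+λh₁). Equality gives the switch point.
λE₁h₂ = E₂ + λE₂h₁ ⇒ λ = E₂/(E₁h₂ − E₂h₁) = 3.23/(95.91 − 18.02) = 0.04147 per s.

0.041 per s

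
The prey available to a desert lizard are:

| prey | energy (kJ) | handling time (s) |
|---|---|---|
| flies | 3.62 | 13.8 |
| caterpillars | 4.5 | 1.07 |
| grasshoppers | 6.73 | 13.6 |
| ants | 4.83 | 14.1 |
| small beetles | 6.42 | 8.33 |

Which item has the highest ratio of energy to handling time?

In descending order of E/h:
caterpillars: 4.5/1.07 = 4.21 kJ/s
small beetles: 6.42/8.33 = 0.771 kJ/s
grasshoppers: 6.73/13.6 = 0.495 kJ/s
ants: 4.83/14.1 = 0.343 kJ/s
flies: 3.62/13.8 = 0.262 kJ/s

caterpillars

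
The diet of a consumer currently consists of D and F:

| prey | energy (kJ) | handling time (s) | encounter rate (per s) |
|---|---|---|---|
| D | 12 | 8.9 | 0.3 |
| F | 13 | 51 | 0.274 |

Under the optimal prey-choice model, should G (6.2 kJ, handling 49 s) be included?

No

On D and F alone, R = ΣλE/(1+Σλh) = 7.162/17.64 = 0.4059 kJ/s.
Profitability of G: 6.2/49 = 0.1265 kJ/s.
Since 0.1265 < R, time spent handling G is better spent searching.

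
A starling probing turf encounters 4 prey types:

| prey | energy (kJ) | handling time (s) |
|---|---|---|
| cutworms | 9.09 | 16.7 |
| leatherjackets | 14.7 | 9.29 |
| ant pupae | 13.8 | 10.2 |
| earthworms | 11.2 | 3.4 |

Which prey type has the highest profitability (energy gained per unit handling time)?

Profitability E/h (kJ/s): cutworms = 9.09/16.7 = 0.544, leatherjackets = 14.7/9.29 = 1.58, ant pupae = 13.8/10.2 = 1.35, earthworms = 11.2/3.4 = 3.29.
Ranked: earthworms > leatherjackets > ant pupae > cutworms.

earthworms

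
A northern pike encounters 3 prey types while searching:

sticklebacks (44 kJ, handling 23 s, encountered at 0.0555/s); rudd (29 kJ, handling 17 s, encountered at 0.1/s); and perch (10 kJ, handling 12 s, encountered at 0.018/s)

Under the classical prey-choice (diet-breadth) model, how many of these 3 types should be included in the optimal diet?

2

Profitabilities (E/h, kJ/s): sticklebacks 1.91, rudd 1.71, perch 0.833. Add prey in this order while the next type's profitability exceeds the intake rate on those already taken.
Rate on top 1: 1.073. rudd: 1.71 > 1.073 → include.
Rate on top 2: 1.343. perch: 0.833 < 1.343 → exclude; stop.
Optimal diet: sticklebacks, rudd — 2 of 3 types.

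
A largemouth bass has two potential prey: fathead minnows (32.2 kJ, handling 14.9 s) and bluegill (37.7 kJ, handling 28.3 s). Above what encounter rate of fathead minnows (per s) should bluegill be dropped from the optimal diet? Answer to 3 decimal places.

At the threshold, the rate on fathead minnows alone equals the profitability of bluegill: λ·32.2/(1 + λ·14.9) = 37.7/28.3 = 1.332.
Rearranging, λ(32.2 − 1.332×14.9) = 1.332, so λ = 1.332/12.35 = 0.1079 per s.

0.108 per s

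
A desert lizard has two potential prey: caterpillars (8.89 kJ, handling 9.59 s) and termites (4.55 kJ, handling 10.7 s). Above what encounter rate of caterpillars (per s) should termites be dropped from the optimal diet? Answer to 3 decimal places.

0.088 per s

At the threshold, the rate on caterpillars alone equals the profitability of termites: λ·8.89/(1 + λ·9.59) = 4.55/10.7 = 0.4252.
Rearranging, λ(8.89 − 0.4252×9.59) = 0.4252, so λ = 0.4252/4.812 = 0.08837 per s.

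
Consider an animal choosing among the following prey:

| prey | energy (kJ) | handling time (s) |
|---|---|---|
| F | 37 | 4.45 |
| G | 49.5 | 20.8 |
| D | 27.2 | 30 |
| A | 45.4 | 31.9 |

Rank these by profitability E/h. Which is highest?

F

Profitability E/h (kJ/s): F = 37/4.45 = 8.31, G = 49.5/20.8 = 2.38, D = 27.2/30 = 0.907, A = 45.4/31.9 = 1.42.
Ranked: F > G > A > D.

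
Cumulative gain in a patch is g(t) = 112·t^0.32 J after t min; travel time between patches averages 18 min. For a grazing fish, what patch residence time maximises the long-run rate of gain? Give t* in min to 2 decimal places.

8.47 min

Optimal t* satisfies g'(t*) = g(t*)/(T + t*).
g'(t) = 0.32·112·t^-0.68. Setting 0.32·112·t^-0.68 = 112·t^0.32/(18+t) gives 0.32(18+t) = t, so 0.68·t = 0.32×18.
t* = 0.32×18/0.68 = 8.471 min.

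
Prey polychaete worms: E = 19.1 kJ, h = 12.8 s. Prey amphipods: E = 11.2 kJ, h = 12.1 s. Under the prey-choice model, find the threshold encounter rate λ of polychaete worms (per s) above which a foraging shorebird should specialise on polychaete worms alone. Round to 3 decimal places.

0.128 per s

The zero-one rule: include amphipods iff E₂/h₂ > λE₁/(1+λh₁). Equality gives the switch point.
λE₁h₂ = E₂ + λE₂h₁ ⇒ λ = E₂/(E₁h₂ − E₂h₁) = 11.2/(231.1 − 143.4) = 0.1276 per s.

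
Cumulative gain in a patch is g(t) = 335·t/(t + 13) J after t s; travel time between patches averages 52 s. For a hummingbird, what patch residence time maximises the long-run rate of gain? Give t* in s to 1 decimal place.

26.0 s

By the marginal value theorem, leave when the instantaneous gain rate g'(t) equals the habitat-wide average g(t)/(T + t).
g'(t) = 335·13/(t + 13)². Setting 335·13/(t+13)² = 335t/[(t+13)(52+t)] gives 13(52+t) = t(t+13), so t² = 13×52 = 676.
t* = √676 = 26 s.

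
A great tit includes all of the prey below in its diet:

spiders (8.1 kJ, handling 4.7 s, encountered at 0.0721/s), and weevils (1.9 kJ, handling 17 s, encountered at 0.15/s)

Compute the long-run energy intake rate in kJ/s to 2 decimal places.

0.22 kJ/s

R = (0.0721×8.1 + 0.15×1.9) / (1 + 0.0721×4.7 + 0.15×17) = 0.869/3.889 = 0.2235 kJ/s.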